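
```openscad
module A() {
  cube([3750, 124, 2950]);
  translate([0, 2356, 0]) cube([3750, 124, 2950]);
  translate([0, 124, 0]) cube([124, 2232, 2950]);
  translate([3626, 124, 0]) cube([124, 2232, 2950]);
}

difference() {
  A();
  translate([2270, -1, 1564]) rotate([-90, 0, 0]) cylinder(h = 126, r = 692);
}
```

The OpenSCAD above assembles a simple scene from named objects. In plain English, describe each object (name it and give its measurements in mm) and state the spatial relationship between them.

A is a box-shaped house frame (walls only): outside footprint 3750×2480 mm, wall height 2950 mm, wall thickness 124 mm. The two y-facing walls run the full x-width; the two x-facing walls fit between the inner faces of the y-facing walls.

The house frame has a circular hole of radius 692 mm through its front wall, centred at (x = 2270, z = 1564).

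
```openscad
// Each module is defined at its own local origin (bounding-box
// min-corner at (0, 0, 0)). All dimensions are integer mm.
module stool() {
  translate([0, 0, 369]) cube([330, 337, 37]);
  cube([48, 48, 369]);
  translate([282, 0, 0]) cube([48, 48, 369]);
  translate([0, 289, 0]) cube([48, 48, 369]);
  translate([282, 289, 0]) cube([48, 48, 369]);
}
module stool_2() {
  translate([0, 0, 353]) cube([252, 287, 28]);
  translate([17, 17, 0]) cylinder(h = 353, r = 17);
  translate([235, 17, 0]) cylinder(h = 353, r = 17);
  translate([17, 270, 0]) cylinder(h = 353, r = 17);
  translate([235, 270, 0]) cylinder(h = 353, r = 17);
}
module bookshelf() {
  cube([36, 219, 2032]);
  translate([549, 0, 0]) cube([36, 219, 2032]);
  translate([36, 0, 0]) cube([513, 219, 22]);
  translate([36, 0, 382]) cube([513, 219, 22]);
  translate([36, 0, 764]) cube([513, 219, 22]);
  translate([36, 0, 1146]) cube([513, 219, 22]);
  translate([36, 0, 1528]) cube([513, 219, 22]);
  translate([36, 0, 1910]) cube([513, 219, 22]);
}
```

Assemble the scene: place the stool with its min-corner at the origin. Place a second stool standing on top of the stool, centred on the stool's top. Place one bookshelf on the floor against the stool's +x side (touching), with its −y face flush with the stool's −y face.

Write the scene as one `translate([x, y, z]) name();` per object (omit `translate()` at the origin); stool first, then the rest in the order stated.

stool();
translate([39, 25, 406]) stool_2();
translate([330, 0, 0]) bookshelf();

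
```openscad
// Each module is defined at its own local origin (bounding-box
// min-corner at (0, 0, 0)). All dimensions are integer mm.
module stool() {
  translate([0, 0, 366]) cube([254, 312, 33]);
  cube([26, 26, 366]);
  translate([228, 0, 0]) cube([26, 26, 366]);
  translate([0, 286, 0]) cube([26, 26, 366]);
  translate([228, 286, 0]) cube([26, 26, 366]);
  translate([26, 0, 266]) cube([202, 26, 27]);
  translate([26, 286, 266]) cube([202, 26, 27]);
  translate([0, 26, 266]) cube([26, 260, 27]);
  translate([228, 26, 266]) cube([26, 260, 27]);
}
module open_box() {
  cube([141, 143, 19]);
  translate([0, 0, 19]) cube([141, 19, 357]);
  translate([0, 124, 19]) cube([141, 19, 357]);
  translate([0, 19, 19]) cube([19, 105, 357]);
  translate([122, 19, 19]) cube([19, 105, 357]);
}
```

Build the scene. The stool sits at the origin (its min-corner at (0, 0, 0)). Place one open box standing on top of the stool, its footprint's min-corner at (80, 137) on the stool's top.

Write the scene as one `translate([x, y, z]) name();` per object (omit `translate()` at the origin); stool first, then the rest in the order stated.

stool();
translate([80, 137, 399]) open_box();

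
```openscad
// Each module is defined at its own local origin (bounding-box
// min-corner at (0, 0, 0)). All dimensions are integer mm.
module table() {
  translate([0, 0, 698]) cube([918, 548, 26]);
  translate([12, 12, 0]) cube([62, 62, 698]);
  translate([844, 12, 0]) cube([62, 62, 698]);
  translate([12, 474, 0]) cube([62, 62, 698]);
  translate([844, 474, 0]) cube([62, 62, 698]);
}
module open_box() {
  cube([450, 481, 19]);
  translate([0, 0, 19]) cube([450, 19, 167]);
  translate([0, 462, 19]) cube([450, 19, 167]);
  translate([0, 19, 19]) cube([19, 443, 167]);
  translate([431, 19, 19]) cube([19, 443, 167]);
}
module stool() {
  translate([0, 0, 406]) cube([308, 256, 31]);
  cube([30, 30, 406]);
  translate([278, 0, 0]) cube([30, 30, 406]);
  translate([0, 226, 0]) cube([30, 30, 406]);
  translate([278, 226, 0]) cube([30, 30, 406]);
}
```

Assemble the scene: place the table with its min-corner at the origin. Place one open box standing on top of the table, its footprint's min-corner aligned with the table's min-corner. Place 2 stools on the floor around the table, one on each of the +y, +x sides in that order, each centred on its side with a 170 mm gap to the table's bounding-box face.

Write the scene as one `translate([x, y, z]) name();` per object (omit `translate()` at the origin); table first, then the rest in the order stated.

table();
translate([0, 0, 724]) open_box();
translate([305, 718, 0]) stool();
translate([1088, 146, 0]) stool();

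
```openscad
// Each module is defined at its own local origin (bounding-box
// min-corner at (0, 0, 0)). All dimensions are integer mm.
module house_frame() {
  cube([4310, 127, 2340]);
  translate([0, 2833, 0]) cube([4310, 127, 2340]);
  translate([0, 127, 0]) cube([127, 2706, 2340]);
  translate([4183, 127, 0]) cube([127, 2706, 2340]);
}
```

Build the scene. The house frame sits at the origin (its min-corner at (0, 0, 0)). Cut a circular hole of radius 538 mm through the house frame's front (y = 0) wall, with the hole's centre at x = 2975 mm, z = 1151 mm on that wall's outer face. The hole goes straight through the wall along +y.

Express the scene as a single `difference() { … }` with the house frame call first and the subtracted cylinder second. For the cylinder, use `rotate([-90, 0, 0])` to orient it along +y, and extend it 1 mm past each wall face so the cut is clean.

difference() {
  house_frame();
  translate([2975, -1, 1151]) rotate([-90, 0, 0]) cylinder(h = 129, r = 538);
}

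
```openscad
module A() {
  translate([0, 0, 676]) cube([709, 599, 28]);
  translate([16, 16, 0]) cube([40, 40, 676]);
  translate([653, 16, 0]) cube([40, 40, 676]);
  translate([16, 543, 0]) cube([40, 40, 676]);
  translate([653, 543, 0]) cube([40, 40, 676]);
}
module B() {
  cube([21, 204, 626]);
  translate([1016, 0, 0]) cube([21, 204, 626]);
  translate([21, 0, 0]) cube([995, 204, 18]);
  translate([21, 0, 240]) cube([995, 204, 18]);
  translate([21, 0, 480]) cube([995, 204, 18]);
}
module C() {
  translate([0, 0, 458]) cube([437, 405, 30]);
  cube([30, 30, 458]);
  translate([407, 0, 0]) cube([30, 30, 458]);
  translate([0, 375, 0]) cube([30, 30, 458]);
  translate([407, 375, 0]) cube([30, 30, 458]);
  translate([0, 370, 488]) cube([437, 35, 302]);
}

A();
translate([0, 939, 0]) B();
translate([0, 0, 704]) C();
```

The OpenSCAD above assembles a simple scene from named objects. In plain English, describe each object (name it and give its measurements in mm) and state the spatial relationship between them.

A is a table: top 709 mm (x) × 599 mm (y), 28 mm thick, upper face at z = 704 mm, on four 40×40 mm square legs, each inset 16 mm from the nearest pair of top edges, running from z = 0 to the bottom of the top.

B is an open bookshelf. Two side panels, each 21 mm thick, 204 mm deep and 626 mm tall, stand 1037 mm apart (outside-to-outside). Between them sit 3 shelves, each 18 mm thick and 204 mm deep, spanning the full gap between the sides. The bottom shelf rests on the floor (its underside at z = 0) and the clear gap between one shelf's top and the next shelf's underside is 222 mm.

C is a chair. The seat is a 437×405×30 mm slab with its top at z = 488 mm, on four 30×30 mm corner legs (flush with the seat edges, standing on z = 0). A flat backrest 35 mm thick, 302 mm tall, spans the full seat width and rises from the seat top along its +y edge, rear face flush with the rear of the seat.

The bookshelf is on the floor beside the table on its +y side. The chair is on top of the table.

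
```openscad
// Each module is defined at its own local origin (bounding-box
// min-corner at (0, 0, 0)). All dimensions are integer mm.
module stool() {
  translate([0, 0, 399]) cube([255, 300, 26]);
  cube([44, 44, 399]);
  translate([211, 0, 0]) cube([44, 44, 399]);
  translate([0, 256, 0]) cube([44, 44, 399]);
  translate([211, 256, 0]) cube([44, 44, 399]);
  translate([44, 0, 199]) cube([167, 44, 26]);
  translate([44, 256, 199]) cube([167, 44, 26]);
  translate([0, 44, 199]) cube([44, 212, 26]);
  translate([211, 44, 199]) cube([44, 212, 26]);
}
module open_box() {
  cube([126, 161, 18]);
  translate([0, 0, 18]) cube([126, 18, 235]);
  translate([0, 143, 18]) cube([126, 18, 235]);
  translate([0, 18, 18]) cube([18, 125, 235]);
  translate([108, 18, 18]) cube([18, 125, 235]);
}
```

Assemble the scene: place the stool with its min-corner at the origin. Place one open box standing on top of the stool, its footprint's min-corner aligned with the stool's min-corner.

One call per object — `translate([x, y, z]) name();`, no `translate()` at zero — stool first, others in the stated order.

stool();
translate([0, 0, 425]) open_box();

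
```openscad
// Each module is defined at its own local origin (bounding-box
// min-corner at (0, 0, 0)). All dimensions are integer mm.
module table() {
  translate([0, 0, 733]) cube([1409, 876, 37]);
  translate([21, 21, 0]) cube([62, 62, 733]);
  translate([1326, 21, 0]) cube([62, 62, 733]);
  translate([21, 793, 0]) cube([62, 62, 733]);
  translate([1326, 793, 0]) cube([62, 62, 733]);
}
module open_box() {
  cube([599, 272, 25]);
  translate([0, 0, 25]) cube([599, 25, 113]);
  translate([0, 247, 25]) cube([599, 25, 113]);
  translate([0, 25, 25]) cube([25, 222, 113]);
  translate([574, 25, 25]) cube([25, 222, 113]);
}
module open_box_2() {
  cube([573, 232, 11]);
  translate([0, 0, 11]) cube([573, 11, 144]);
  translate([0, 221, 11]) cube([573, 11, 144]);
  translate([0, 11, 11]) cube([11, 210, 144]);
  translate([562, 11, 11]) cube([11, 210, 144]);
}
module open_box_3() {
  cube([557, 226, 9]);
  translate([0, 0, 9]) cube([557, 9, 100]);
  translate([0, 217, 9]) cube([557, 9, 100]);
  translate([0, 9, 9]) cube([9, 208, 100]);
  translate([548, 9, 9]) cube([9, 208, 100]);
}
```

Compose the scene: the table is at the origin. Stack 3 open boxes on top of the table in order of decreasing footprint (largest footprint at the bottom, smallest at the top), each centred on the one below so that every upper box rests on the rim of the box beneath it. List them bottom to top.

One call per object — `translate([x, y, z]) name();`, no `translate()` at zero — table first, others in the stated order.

table();
translate([405, 302, 770]) open_box();
translate([418, 322, 908]) open_box_2();
translate([426, 325, 1063]) open_box_3();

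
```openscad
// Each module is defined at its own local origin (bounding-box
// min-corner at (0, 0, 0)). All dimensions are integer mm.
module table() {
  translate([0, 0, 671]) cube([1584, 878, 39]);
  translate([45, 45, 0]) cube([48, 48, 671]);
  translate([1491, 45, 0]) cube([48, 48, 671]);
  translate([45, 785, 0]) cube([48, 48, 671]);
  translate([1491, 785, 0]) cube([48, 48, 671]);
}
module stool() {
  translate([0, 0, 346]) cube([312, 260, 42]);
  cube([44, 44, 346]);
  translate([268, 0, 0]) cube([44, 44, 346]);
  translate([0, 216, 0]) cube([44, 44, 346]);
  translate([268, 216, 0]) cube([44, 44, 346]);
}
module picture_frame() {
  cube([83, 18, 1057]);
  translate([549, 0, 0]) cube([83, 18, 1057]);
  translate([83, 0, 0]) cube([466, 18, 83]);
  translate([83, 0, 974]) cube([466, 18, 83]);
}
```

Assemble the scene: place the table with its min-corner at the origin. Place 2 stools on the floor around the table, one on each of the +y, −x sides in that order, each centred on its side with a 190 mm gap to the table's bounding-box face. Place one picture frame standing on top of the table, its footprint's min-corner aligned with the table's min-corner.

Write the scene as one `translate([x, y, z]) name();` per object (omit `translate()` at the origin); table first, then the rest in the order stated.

table();
translate([636, 1068, 0]) stool();
translate([-502, 309, 0]) stool();
translate([0, 0, 710]) picture_frame();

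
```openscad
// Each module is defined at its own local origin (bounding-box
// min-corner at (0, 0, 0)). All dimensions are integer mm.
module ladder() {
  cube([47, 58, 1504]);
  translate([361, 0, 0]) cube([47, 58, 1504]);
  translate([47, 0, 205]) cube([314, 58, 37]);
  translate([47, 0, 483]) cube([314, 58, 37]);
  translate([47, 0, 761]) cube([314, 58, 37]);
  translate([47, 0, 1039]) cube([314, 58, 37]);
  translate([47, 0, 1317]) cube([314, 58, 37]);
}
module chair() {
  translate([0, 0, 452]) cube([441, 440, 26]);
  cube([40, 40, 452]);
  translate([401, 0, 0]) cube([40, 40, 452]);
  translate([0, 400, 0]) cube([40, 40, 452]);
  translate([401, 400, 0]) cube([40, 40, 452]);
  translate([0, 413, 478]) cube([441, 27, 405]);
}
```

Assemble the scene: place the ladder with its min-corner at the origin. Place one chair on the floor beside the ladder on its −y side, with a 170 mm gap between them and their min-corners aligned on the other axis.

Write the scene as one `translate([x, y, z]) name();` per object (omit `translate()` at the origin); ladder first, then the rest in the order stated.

ladder();
translate([0, -610, 0]) chair();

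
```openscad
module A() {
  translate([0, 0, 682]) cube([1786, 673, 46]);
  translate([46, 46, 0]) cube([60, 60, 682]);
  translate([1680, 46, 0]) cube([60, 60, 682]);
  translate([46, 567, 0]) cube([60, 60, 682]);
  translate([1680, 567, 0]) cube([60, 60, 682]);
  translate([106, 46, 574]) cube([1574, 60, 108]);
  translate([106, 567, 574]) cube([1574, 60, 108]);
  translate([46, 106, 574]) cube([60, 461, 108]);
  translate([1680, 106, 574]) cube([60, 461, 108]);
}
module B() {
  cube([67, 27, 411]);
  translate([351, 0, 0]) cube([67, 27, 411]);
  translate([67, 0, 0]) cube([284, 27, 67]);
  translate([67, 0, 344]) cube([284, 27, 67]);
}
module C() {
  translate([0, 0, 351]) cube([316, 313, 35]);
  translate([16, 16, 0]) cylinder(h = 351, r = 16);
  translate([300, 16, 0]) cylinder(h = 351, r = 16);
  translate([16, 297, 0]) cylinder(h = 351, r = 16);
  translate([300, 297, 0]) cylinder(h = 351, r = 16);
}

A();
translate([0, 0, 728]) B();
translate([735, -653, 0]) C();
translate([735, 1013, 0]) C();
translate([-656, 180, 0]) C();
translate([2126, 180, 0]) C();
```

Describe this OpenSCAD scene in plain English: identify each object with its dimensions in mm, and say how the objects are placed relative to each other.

A is a table with a 1786×673 mm rectangular top, 46 mm thick, top surface at z = 728 mm, supported by four 60×60 mm square legs, each inset 46 mm from the nearest pair of top edges, running from the floor. Four apron rails, 60 mm thick and 108 mm tall, run between adjacent legs with their top edges flush with the underside of the top and their outer faces flush with the legs' outer faces.

B is a rectangular picture frame lying in the x–z plane (depth along y). The opening is 284 mm wide (x) by 277 mm tall (z), surrounded by a border 67 mm wide on all four sides. The frame is 27 mm deep and is made of two full-height vertical stiles with two horizontal rails fitted between them.

C is a four-legged stool. The seat is 316×313 mm, 35 mm thick, top at z = 386 mm. It stands on four round legs, each 32 mm in diameter, from z = 0 to the seat underside, each leg's axis is inset half a diameter from the nearest pair of seat edges (so the leg's bounding box is flush with the corner).

The picture frame is on top of the table. Four stools sit around the table at the −y, +y, −x, +x sides.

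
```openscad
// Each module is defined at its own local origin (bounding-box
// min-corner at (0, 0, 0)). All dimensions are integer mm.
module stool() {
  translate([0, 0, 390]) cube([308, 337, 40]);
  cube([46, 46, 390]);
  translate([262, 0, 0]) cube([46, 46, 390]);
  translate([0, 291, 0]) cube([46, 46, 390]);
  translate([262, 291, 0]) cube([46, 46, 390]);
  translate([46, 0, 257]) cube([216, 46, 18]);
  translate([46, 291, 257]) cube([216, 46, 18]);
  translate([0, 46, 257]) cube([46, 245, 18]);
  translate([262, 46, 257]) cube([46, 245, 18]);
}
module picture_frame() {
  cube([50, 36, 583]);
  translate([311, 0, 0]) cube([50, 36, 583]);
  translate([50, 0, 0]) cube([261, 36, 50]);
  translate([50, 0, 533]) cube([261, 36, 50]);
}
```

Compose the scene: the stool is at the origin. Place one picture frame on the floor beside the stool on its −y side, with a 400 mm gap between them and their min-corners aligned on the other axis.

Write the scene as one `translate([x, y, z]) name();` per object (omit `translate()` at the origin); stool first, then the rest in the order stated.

stool();
translate([0, -436, 0]) picture_frame();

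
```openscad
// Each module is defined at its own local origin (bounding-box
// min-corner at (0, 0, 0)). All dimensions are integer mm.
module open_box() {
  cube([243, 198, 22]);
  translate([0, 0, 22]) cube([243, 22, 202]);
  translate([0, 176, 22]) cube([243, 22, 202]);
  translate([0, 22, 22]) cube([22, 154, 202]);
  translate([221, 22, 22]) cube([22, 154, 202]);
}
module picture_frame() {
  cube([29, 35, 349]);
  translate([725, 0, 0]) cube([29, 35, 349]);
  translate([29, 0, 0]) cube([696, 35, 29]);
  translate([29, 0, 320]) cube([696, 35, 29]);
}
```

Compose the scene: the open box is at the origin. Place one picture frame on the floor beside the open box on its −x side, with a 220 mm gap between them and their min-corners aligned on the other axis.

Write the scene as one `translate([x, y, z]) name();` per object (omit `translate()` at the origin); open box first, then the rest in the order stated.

open_box();
translate([-974, 0, 0]) picture_frame();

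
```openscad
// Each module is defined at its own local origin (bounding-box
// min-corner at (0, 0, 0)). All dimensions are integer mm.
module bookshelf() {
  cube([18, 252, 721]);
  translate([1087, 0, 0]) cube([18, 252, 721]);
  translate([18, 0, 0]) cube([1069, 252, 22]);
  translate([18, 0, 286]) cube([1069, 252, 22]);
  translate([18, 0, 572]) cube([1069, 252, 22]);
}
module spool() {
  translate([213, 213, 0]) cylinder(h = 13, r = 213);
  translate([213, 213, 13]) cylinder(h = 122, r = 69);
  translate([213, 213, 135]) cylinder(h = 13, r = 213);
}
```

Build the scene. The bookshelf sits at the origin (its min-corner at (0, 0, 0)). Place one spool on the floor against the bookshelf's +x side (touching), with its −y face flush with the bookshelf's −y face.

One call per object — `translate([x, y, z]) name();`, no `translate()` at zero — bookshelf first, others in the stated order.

bookshelf();
translate([1105, 0, 0]) spool();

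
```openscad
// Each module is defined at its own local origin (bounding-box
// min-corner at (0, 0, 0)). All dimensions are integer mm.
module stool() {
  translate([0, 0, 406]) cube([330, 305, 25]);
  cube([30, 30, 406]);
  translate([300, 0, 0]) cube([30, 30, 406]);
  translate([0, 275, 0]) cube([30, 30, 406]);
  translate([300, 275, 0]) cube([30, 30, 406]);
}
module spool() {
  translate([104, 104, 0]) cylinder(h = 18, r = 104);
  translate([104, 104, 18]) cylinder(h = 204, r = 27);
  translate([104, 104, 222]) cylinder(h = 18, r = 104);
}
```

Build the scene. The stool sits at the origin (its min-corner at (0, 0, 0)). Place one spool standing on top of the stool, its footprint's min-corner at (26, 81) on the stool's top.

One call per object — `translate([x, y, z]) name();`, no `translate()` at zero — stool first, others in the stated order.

stool();
translate([26, 81, 431]) spool();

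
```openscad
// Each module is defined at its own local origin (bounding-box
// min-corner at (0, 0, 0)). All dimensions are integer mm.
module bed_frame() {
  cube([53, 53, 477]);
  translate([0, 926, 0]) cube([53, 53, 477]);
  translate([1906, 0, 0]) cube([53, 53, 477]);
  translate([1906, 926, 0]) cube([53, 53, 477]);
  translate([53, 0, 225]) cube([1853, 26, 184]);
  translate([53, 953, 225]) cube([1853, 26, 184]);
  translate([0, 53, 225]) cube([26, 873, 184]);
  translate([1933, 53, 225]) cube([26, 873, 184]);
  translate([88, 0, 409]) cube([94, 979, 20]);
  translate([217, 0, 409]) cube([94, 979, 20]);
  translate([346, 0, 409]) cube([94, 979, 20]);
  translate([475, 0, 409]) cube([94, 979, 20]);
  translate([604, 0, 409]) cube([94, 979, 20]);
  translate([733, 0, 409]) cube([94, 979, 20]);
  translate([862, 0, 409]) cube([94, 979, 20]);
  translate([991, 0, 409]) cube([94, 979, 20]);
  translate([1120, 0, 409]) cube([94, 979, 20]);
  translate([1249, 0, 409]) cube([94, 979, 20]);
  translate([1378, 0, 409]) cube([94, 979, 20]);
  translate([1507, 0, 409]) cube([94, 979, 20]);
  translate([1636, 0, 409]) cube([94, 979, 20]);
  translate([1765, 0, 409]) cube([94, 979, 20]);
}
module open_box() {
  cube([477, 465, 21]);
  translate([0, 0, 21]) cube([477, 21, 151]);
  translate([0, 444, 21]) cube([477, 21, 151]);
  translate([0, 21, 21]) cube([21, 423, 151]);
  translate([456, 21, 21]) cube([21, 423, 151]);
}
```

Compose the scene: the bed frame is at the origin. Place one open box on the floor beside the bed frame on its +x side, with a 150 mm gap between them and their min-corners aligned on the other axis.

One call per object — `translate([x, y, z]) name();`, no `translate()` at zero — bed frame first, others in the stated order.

bed_frame();
translate([2109, 0, 0]) open_box();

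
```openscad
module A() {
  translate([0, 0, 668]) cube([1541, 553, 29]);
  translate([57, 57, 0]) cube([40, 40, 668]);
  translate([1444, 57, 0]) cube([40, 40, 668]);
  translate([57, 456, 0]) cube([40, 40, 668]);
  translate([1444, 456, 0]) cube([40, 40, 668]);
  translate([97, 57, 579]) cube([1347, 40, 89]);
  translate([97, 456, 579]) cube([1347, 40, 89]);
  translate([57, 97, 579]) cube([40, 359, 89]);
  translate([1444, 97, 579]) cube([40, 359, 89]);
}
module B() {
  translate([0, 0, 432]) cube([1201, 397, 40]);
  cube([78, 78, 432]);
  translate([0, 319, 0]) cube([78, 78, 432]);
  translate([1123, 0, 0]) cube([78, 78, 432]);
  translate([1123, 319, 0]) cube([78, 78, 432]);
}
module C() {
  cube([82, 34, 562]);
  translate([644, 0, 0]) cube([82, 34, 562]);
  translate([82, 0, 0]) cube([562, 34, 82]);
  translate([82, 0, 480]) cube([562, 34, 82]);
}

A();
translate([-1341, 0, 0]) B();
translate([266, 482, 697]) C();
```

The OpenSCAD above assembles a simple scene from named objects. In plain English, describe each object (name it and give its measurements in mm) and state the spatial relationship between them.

A is a table with a 1541×553 mm rectangular top, 29 mm thick, top surface at z = 697 mm, supported by four 40×40 mm square legs, each inset 57 mm from the nearest pair of top edges, running from the floor. Four apron rails, 40 mm thick and 89 mm tall, run between adjacent legs with their top edges flush with the underside of the top and their outer faces flush with the legs' outer faces.

B is a bench: a 1201×397 mm seat slab, 40 mm thick, top at z = 472 mm, on four 78×78 mm square legs flush with the seat corners and standing on z = 0.

C is a picture frame with a 562×398 mm rectangular opening (x by z) and a uniform 82 mm border on every side. Frame depth is 34 mm along y. It is built from two vertical stiles running the full outside height and two horizontal rails spanning the gap between the stiles.

The bench is on the floor beside the table on its −x side. The picture frame is on top of the table.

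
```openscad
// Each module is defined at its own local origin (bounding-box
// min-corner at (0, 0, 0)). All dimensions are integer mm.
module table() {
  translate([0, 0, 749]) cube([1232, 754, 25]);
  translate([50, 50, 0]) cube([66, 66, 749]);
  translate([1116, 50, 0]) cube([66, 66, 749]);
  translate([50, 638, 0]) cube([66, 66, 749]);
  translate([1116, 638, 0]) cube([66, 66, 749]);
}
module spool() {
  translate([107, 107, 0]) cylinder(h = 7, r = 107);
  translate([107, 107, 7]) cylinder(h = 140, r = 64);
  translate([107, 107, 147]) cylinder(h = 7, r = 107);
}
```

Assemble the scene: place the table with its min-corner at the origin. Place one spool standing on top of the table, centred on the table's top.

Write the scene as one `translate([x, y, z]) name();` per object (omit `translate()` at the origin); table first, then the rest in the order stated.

table();
translate([509, 270, 774]) spool();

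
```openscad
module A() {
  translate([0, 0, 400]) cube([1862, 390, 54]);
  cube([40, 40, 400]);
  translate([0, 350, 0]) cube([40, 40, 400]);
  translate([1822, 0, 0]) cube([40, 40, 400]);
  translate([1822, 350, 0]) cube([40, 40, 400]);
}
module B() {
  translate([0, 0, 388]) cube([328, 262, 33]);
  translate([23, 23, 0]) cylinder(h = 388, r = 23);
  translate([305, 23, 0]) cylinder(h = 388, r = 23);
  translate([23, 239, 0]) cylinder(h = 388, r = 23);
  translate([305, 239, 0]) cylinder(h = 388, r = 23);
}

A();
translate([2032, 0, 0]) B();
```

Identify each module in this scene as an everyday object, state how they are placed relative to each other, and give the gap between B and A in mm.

A is a bench. B is a stool. The stool is on the floor beside the bench on its +x side. The gap between the stool and the bench is 170 mm.

The stool's nearest face is 170 mm from the bench's +x face.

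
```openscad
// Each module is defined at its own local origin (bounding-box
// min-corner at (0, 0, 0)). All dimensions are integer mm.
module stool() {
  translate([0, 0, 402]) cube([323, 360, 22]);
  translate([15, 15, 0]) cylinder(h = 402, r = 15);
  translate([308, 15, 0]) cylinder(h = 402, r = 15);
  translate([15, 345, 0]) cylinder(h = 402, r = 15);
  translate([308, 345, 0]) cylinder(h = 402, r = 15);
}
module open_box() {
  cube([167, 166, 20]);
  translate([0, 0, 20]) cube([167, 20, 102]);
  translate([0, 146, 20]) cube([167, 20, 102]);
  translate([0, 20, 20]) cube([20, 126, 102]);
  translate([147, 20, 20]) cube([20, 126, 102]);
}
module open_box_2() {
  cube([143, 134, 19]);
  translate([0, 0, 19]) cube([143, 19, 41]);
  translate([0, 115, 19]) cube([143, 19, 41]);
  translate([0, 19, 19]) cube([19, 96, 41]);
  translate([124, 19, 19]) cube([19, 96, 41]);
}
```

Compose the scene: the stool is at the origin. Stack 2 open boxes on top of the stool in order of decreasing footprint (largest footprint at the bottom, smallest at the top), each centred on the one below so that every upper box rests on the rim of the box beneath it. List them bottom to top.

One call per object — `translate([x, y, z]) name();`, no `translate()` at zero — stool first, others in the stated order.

stool();
translate([78, 97, 424]) open_box();
translate([90, 113, 546]) open_box_2();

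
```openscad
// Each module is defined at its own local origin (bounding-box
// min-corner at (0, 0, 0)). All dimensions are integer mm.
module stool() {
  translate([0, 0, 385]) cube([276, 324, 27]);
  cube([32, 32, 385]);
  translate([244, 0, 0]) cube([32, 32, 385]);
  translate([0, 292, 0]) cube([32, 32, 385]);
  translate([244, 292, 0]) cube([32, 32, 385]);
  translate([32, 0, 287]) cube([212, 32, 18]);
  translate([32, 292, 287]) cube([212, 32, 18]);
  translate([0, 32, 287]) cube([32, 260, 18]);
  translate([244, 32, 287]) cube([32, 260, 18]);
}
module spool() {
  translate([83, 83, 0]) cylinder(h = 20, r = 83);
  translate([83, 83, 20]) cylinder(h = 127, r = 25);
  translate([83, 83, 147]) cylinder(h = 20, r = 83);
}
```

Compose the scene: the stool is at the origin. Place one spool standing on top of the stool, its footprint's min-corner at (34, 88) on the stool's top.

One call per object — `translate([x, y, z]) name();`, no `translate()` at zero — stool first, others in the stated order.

stool();
translate([34, 88, 412]) spool();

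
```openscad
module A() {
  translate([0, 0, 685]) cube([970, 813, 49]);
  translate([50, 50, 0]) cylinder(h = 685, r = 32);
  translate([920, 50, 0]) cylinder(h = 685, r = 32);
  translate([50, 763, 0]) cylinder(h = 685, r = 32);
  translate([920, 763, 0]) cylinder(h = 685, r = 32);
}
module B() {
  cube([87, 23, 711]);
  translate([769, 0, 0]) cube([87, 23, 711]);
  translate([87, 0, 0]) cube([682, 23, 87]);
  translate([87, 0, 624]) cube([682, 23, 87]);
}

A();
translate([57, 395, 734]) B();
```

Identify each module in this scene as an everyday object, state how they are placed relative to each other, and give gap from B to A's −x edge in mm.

The picture frame's min-x is at 57; the table's min-x is 0; gap = 57 mm.

A is a table. B is a picture frame. The picture frame is on top of the table, centred. The gap from the picture frame to the table's −x edge is 57 mm.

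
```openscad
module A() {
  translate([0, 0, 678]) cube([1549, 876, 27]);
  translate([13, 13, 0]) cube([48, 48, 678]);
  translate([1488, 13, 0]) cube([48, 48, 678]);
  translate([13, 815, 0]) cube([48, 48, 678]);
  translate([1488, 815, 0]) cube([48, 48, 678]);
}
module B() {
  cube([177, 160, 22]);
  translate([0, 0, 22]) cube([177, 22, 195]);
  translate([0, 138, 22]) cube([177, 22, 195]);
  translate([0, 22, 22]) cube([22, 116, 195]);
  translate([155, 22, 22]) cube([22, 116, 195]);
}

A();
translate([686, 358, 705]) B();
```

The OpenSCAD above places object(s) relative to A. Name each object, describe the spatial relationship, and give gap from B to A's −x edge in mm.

A is a table. B is an open box. The open box is on top of the table, centred. The gap from the open box to the table's −x edge is 686 mm.

The open box's min-x is at 686; the table's min-x is 0; gap = 686 mm.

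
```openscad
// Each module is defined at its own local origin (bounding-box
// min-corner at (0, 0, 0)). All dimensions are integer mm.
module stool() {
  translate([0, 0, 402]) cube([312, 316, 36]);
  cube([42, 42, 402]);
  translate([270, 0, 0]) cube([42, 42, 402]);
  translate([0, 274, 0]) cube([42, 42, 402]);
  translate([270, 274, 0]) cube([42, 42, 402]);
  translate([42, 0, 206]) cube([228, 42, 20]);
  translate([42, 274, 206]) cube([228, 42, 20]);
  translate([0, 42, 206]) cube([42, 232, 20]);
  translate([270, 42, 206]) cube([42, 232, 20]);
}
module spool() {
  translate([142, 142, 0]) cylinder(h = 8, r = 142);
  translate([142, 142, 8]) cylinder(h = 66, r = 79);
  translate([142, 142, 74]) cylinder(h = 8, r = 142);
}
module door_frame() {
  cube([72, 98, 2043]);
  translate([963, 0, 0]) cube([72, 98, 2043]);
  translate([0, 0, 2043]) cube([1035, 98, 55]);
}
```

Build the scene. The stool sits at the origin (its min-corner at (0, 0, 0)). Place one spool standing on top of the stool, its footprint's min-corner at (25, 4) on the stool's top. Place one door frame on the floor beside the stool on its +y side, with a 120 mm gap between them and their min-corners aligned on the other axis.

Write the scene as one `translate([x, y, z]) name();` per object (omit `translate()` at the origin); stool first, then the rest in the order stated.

stool();
translate([25, 4, 438]) spool();
translate([0, 436, 0]) door_frame();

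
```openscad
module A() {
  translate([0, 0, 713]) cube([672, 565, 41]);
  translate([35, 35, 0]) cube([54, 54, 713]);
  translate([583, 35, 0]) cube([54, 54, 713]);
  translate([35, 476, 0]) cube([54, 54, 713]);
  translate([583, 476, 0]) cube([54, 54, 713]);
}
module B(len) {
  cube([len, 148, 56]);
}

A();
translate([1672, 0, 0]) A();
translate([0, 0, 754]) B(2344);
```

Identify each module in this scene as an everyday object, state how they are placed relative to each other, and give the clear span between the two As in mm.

A is a table. B is a beam. A beam spans the tops of two tables. The clear span between the two tables is 1000 mm.

Second table starts at x = 1672; first ends at x = 672; clear span = 1672 − 672 = 1000 mm.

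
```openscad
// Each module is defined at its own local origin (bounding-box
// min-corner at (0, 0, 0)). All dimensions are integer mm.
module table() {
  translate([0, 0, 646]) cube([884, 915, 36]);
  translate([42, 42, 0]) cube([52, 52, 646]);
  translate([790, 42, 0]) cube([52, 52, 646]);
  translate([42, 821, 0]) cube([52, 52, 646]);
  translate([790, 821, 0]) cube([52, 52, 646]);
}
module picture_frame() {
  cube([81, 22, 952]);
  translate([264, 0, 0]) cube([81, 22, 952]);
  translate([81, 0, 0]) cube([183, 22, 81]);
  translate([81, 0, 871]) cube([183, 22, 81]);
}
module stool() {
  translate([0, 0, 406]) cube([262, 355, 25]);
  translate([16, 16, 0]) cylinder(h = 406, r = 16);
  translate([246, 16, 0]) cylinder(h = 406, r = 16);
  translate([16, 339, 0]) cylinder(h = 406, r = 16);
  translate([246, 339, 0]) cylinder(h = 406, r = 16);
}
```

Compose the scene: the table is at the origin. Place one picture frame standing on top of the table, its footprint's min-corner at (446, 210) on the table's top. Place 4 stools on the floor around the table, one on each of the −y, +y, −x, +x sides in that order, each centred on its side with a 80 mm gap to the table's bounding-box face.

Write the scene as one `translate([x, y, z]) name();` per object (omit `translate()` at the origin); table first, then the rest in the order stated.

table();
translate([446, 210, 682]) picture_frame();
translate([311, -435, 0]) stool();
translate([311, 995, 0]) stool();
translate([-342, 280, 0]) stool();
translate([964, 280, 0]) stool();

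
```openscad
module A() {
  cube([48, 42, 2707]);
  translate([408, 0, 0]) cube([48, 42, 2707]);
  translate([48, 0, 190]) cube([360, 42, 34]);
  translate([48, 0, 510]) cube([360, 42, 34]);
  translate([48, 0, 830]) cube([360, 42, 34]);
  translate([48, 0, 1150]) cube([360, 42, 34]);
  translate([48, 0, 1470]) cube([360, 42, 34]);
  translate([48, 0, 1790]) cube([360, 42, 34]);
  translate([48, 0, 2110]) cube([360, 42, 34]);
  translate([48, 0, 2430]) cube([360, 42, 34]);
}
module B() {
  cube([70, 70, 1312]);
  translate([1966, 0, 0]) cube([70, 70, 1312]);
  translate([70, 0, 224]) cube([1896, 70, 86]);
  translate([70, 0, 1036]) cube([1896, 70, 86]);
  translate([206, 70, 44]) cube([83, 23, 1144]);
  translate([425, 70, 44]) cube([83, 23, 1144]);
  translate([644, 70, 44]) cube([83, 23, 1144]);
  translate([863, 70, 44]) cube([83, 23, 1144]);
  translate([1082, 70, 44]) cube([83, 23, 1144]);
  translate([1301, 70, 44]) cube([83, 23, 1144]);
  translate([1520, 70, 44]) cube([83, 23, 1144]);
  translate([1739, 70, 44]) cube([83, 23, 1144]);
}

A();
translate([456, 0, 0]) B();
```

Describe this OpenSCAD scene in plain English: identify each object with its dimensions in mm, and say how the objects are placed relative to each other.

A is a wooden ladder with two side rails of 48×42 mm section and 2707 mm height, set 456 mm apart overall. Between them run 8 rectangular rungs (42 mm deep, 34 mm thick), front faces flush with the rails' −y face. The bottom of the first rung is 190 mm above the floor and each subsequent rung is 320 mm higher than the one below.

B is a fence section. Two 70×70 mm posts, 1312 mm tall, stand on the floor with a clear span of 1896 mm between their inner faces. Two horizontal rails of 70×86 mm section span the gap between the posts with their undersides at z = 224 mm and z = 1036 mm, flush with the posts' −y face. 8 pickets, each 83 mm wide, 23 mm thick and 1144 mm tall, are fixed to the +y face of the rails with their bottoms at z = 44 mm, evenly spaced across the span with equal gaps (rounded down to the nearest mm) at the −x end and between each pair — any rounding remainder accumulates at the +x end.

The fence section is against the ladder's +x side, with their −y faces flush.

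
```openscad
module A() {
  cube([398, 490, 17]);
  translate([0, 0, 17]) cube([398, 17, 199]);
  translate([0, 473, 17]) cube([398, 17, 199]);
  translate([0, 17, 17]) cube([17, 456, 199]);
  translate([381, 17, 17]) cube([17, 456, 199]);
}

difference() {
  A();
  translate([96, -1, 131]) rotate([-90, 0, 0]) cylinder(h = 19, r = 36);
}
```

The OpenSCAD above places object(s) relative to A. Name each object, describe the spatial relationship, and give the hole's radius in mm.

The subtracted cylinder has r = 36 mm.

A is an open box. The open box has a circular hole through its front wall. The hole's radius is 36 mm.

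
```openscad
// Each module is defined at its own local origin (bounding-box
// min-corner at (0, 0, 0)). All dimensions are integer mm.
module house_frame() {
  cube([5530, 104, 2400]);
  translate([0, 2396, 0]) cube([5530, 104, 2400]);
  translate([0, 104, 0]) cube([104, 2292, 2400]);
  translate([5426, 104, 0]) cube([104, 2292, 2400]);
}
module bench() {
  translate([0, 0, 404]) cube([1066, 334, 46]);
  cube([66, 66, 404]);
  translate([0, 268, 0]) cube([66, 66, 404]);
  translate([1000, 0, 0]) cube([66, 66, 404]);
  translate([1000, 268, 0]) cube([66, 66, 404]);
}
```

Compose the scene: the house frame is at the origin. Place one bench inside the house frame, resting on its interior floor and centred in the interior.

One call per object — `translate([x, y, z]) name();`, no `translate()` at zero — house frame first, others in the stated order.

house_frame();
translate([2232, 1083, 0]) bench();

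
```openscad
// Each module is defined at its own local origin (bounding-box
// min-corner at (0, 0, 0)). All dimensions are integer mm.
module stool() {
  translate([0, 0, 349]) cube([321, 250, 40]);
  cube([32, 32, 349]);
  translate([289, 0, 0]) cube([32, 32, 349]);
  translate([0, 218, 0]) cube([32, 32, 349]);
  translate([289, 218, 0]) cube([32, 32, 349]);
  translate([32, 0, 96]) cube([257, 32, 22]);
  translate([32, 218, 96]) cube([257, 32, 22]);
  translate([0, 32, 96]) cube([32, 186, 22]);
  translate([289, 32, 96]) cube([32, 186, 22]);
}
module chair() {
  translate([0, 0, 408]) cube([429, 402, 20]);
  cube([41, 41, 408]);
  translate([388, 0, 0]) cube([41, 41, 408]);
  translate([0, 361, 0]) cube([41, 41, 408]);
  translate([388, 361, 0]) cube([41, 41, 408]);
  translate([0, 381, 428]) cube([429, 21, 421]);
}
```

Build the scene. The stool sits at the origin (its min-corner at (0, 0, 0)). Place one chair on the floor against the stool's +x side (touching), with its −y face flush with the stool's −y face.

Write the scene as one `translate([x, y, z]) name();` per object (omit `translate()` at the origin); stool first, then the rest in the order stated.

stool();
translate([321, 0, 0]) chair();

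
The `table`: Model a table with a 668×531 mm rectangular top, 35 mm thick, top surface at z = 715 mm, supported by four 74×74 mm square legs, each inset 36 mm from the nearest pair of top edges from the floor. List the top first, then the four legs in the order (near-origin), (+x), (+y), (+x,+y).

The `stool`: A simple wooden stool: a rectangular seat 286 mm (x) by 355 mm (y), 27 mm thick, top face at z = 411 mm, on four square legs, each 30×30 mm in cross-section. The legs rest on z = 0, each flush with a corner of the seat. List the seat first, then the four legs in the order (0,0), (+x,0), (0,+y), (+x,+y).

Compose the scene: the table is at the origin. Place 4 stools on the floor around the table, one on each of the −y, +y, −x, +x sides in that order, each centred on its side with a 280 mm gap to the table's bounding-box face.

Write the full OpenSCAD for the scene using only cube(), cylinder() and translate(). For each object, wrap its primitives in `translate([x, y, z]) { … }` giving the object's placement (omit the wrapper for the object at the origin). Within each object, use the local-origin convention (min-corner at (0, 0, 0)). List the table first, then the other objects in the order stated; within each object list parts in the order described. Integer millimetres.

translate([0, 0, 680]) cube([668, 531, 35]);
translate([36, 36, 0]) cube([74, 74, 680]);
translate([558, 36, 0]) cube([74, 74, 680]);
translate([36, 421, 0]) cube([74, 74, 680]);
translate([558, 421, 0]) cube([74, 74, 680]);
translate([191, -635, 0]) {
  translate([0, 0, 384]) cube([286, 355, 27]);
  cube([30, 30, 384]);
  translate([256, 0, 0]) cube([30, 30, 384]);
  translate([0, 325, 0]) cube([30, 30, 384]);
  translate([256, 325, 0]) cube([30, 30, 384]);
}
translate([191, 811, 0]) {
  translate([0, 0, 384]) cube([286, 355, 27]);
  cube([30, 30, 384]);
  translate([256, 0, 0]) cube([30, 30, 384]);
  translate([0, 325, 0]) cube([30, 30, 384]);
  translate([256, 325, 0]) cube([30, 30, 384]);
}
translate([-566, 88, 0]) {
  translate([0, 0, 384]) cube([286, 355, 27]);
  cube([30, 30, 384]);
  translate([256, 0, 0]) cube([30, 30, 384]);
  translate([0, 325, 0]) cube([30, 30, 384]);
  translate([256, 325, 0]) cube([30, 30, 384]);
}
translate([948, 88, 0]) {
  translate([0, 0, 384]) cube([286, 355, 27]);
  cube([30, 30, 384]);
  translate([256, 0, 0]) cube([30, 30, 384]);
  translate([0, 325, 0]) cube([30, 30, 384]);
  translate([256, 325, 0]) cube([30, 30, 384]);
}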